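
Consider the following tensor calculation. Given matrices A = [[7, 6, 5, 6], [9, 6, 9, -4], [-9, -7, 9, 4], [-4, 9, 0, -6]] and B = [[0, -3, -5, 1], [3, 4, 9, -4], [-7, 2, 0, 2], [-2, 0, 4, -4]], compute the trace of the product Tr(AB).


Tr(AB) = sum_i (AB)_{ii} where (AB)_{ii} = sum_k A_{ik} B_{ki}.
(AB)_{11} = 7*0 + 6*3 + 5*-7 + 6*-2 = -29
(AB)_{22} = 9*-3 + 6*4 + 9*2 + -4*0 = 15
(AB)_{33} = -9*-5 + -7*9 + 9*0 + 4*4 = -2
(AB)_{44} = -4*1 + 9*-4 + 0*2 + -6*-4 = -16
Tr(AB) = -29 + 15 + -2 + -16 = -32

-32


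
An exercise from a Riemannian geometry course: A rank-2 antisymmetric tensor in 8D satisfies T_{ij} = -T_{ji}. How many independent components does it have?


An antisymmetric rank-2 tensor satisfies A_{ij} = -A_{ji}, so diagonal entries are zero.
The independent components are the upper-triangular entries: C(n, 2) = n(n-1)/2.
n = 8
C(8, 2) = 8 * 7 / 2 = 56 / 2 = 28

28


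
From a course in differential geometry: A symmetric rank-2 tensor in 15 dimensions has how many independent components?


A symmetric rank-2 tensor in d dimensions has d(d+1)/2 independent components.
d = 15
d(d+1)/2 = 15 * 16 / 2 = 240 / 2 = 120

120


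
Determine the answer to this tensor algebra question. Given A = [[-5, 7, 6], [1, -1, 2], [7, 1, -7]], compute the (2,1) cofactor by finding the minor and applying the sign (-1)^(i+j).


To find cofactor C_{21}, delete row 2 and column 1.
The resulting 2x2 submatrix is: [[7, 6], [1, -7]]
Minor M_{21} = 7*-7 - 6*1
  = -49 - 6 = -55
Sign = (-1)^(2+1) = (-1)^3 = -1
Cofactor C_{21} = -1 * -55 = 55

55


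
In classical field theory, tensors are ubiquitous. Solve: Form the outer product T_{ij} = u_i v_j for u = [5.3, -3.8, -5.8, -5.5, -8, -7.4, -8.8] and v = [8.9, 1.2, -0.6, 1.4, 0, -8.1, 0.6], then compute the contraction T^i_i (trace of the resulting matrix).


The outer product gives T_{ij} = u_i v_j.
The trace (contraction) is Tr(T) = sum_i T_{ii} = sum_i u_i v_i.
Diagonal entries:
T_{11} = u_1 * v_1 = 5.3 * 8.9 = 47.17
T_{22} = u_2 * v_2 = -3.8 * 1.2 = -4.56
T_{33} = u_3 * v_3 = -5.8 * -0.6 = 3.48
T_{44} = u_4 * v_4 = -5.5 * 1.4 = -7.7
T_{55} = u_5 * v_5 = -8 * 0 = 0
T_{66} = u_6 * v_6 = -7.4 * -8.1 = 59.94
T_{77} = u_7 * v_7 = -8.8 * 0.6 = -5.28
Tr(T) = 47.17 + -4.56 + 3.48 + -7.7 + 0 + 59.94 + -5.28 = 93.05

93.05


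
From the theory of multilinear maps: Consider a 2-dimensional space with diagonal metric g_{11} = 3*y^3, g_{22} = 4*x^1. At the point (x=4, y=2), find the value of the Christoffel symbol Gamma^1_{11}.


For a diagonal metric, Gamma^k_{ij} = (1/2) g^{kk} (dg_{ik}/dx_j + dg_{jk}/dx_i - dg_{ij}/dx_k).
The metric is diagonal, so g_{ab} = 0 for a != b.
At the given point: g_{11} = 24, g_{22} = 16
g^{11} = 1/24
dg_{11}/dx_1 = dg_{11}/dx_1 = 0
dg_{11}/dx_1 = dg_{11}/dx_1 = 0
dg_{11}/dx_1 = dg_{11}/dx_1 = 0
Numerator = 0 + 0 - 0 = 0
Gamma^1_{11} = 0 / (2 * 24) = 0

0


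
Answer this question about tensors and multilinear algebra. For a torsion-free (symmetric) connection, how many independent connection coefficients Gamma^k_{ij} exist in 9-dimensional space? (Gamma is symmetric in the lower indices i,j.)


Christoffel symbols Gamma^k_{ij} are symmetric in i,j, so there are d * d(d+1)/2 independent symbols.
d = 9
d(d+1)/2 = 9 * 10 / 2 = 45
Total = 9 * 45 = 405

405


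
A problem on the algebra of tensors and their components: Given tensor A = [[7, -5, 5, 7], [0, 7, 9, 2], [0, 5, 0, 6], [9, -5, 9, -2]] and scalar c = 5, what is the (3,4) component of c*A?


Scalar multiplication: (cA)_{ij} = c * A_{ij}.
c = 5
A_{34} = 6
(cA)_{34} = 5 * 6 = 30

30


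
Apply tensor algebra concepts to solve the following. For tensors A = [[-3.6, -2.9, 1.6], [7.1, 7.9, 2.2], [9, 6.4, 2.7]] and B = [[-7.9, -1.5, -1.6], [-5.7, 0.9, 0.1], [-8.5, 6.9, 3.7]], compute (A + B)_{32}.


Tensor addition is component-wise: (A + B)_{ij} = A_{ij} + B_{ij}.
A_{32} = 6.4
B_{32} = 6.9
(A + B)_{32} = 6.4 + 6.9 = 13.3

13.3


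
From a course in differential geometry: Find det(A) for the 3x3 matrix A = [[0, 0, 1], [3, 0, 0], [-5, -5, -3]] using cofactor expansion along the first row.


Expanding along the first row, det(A) = a11*M_11 - a12*M_12 + a13*M_13, where M_1j is the (1,j) minor.
Minor M_11 = 0*-3 - 0*-5 = 0
Minor M_12 = 3*-3 - 0*-5 = -9
Minor M_13 = 3*-5 - 0*-5 = -15
det = 0*(0) - 0*(-9) + 1*(-15)
    = 0 - 0 + -15
    = -15

-15


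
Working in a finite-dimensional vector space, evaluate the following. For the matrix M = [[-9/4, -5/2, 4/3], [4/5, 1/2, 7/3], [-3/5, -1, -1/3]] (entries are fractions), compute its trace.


The trace is the sum of diagonal entries.
Diagonal: M[1,1] = -9/4, M[2,2] = 1/2, M[3,3] = -1/3
Tr(M) = -9/4 + 1/2 + -1/3
Computing step by step:
After adding M[1,1]: -9/4
After adding M[2,2]: -7/4
After adding M[3,3]: -25/12
Tr(M) = -25/12

-25/12


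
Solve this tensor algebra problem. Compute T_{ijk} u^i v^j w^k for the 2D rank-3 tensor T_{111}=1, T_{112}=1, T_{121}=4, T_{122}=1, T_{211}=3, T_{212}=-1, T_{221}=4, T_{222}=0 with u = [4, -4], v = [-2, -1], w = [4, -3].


S = sum over i,j,k of T_{ijk} u_i v_j w_k. Expanding all 8 terms:
T_{111}*u_1*v_1*w_1 = 1*4*-2*4 = -32  (running total: -32)
T_{112}*u_1*v_1*w_2 = 1*4*-2*-3 = 24  (running total: -8)
T_{121}*u_1*v_2*w_1 = 4*4*-1*4 = -64  (running total: -72)
T_{122}*u_1*v_2*w_2 = 1*4*-1*-3 = 12  (running total: -60)
T_{211}*u_2*v_1*w_1 = 3*-4*-2*4 = 96  (running total: 36)
T_{212}*u_2*v_1*w_2 = -1*-4*-2*-3 = 24  (running total: 60)
T_{221}*u_2*v_2*w_1 = 4*-4*-1*4 = 64  (running total: 124)
T_{222}*u_2*v_2*w_2 = 0*-4*-1*-3 = 0  (running total: 124)
S = 124

124


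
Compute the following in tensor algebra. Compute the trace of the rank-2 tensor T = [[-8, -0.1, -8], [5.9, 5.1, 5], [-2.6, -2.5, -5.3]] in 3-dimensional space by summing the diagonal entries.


The contraction (trace) of a rank-2 tensor is the sum of its diagonal elements.
Diagonal entries: A[1,1] = -8, A[2,2] = 5.1, A[3,3] = -5.3
Tr(A) = -8 + 5.1 + -5.3 = -8.2

-8.2


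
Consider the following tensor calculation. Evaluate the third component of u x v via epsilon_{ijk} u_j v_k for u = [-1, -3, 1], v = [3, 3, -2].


(u x v)_3 = sum_{j,k} epsilon_{3jk} u_j v_k. Only permutations of (1,2,3) contribute; the two non-zero terms are:
eps_{312} u_1 v_2 = 1 * -1 * 3 = -3
eps_{321} u_2 v_1 = -1 * -3 * 3 = 9
(u x v)_3 = 6

6


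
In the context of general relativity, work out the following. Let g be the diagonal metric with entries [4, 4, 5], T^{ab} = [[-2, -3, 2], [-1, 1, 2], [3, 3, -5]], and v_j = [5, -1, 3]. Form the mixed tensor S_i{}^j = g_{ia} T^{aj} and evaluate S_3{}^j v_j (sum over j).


Step 1: lower the first index. For a diagonal metric, g_{ia} T^{aj} = g_{ii} T^{ij} (no sum on i).
g_{33} = 5
S_3{}^1 = 5 * T^{31} = 5 * 3 = 15
S_3{}^2 = 5 * T^{32} = 5 * 3 = 15
S_3{}^3 = 5 * T^{33} = 5 * -5 = -25
Step 2: contract S_3{}^j with v_j.
S_3{}^1 * v_1 = 15 * 5 = 75
S_3{}^2 * v_2 = 15 * -1 = -15
S_3{}^3 * v_3 = -25 * 3 = -75
Result = 75 + -15 + -75 = -15

-15


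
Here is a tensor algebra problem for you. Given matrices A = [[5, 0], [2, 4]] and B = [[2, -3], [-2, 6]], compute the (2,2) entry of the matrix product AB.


(AB)_{ij} = sum_k A_{ik} B_{kj}.
For i=2, j=2:
A_{21} * B_{12} = 2 * -3 = -6
A_{22} * B_{22} = 4 * 6 = 24
Sum = -6 + 24 = 18

18


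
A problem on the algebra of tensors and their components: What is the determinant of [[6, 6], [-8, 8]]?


For a 2x2 matrix [[a, b], [c, d]], det = a*d - b*c.
a = 6, b = 6, c = -8, d = 8
a*d = 6 * 8 = 48
b*c = 6 * -8 = -48
det = 48 - -48 = 96

96


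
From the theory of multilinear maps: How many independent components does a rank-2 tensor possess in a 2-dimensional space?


The number of components of a rank-r tensor in d dimensions is d^r.
Here d = 2 and r = 2.
2^2 = 4

4


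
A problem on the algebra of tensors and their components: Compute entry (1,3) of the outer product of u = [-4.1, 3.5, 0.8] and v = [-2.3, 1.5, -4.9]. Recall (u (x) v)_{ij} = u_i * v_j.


The outer product entry T_{ij} = u_i * v_j.
We need i=1, j=3.
u_1 = -4.1, v_3 = -4.9
T_{1,3} = -4.1 * -4.9 = 20.09

20.09


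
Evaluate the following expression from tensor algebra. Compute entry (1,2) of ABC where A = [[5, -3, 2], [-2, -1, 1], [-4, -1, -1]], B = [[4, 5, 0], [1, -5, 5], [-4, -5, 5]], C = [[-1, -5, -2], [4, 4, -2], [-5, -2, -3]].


(ABC)_{12} = sum_m (AB)_{1m} C_{m2}. First compute row 1 of AB.
(AB)_{11} = 5*4 + -3*1 + 2*-4 = 9
(AB)_{12} = 5*5 + -3*-5 + 2*-5 = 30
(AB)_{13} = 5*0 + -3*5 + 2*5 = -5
Now contract with column 2 of C:
(AB)_{11} * C_{12} = 9 * -5 = -45
(AB)_{12} * C_{22} = 30 * 4 = 120
(AB)_{13} * C_{32} = -5 * -2 = 10
(ABC)_{12} = -45 + 120 + 10 = 85

85


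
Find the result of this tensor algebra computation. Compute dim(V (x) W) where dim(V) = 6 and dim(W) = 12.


The dimension of a tensor product is the product of dimensions.
dim(V) = 6, dim(W) = 12
dim(V (x) W) = 6 * 12 = 72

72


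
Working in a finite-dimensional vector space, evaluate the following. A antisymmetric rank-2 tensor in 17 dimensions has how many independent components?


A antisymmetric rank-2 tensor in d dimensions has d(d-1)/2 independent components.
d = 17
d(d-1)/2 = 17 * 16 / 2 = 272 / 2 = 136

136


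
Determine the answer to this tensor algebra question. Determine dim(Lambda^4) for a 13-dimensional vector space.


The dimension of the space of p-forms on an n-dimensional space is C(n, p).
n = 13, p = 4
C(13, 4) = 13! / (4! * 9!) = 715

715


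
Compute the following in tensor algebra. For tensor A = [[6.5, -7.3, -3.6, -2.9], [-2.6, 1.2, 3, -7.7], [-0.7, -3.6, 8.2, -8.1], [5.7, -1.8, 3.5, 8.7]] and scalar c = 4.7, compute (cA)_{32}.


Scalar multiplication: (cA)_{ij} = c * A_{ij}.
c = 4.7
A_{32} = -3.6
(cA)_{32} = 4.7 * -3.6 = -16.92

-16.92


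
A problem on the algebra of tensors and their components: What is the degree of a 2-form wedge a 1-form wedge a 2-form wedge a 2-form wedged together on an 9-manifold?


The degree of a wedge product is the sum of the degrees of the individual forms.
Degrees: 2, 1, 2, 2
Total degree = 2 + 1 + 2 + 2 = 7

7


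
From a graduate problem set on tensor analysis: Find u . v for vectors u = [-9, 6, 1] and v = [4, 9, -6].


The inner product u . v = sum of u_i * v_i.
Term-by-term: -9 * 4, 6 * 9, 1 * -6
Products: -36, 54, -6
Sum = -36 + 54 + -6 = 12

12


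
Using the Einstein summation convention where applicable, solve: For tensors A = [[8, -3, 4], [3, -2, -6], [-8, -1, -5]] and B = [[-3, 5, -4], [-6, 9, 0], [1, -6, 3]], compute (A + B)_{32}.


Tensor addition is component-wise: (A + B)_{ij} = A_{ij} + B_{ij}.
A_{32} = -1
B_{32} = -6
(A + B)_{32} = -1 + -6 = -7

-7


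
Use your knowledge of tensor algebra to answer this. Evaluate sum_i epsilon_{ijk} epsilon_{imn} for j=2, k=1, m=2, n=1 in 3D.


Using the identity: epsilon_{ijk} epsilon_{imn} = delta_{jm} delta_{kn} - delta_{jn} delta_{km}.
delta_{22} = 1
delta_{11} = 1
delta_{21} = 0
delta_{12} = 0
Result = 1 * 1 - 0 * 0 = 1 - 0 = 1

1


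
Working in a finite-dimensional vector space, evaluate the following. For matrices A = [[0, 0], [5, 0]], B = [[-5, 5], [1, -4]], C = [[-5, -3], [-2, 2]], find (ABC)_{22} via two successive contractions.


(ABC)_{22} = sum_m (AB)_{2m} C_{m2}. First compute row 2 of AB.
(AB)_{21} = 5*-5 + 0*1 = -25
(AB)_{22} = 5*5 + 0*-4 = 25
Now contract with column 2 of C:
(AB)_{21} * C_{12} = -25 * -3 = 75
(AB)_{22} * C_{22} = 25 * 2 = 50
(ABC)_{22} = 75 + 50 = 125

125


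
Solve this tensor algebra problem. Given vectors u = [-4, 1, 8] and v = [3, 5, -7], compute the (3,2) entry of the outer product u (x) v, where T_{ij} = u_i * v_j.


The outer product entry T_{ij} = u_i * v_j.
We need i=3, j=2.
u_3 = 8, v_2 = 5
T_{3,2} = 8 * 5 = 40

40


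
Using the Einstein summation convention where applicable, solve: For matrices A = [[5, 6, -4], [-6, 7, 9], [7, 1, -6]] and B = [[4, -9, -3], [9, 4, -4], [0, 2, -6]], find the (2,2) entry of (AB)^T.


(AB)^T_{ij} = (AB)_{ji} = sum_k A_{jk} B_{ki}.
For i=2, j=2 we need (AB)_{22}:
A_{21} * B_{12} = -6 * -9 = 54
A_{22} * B_{22} = 7 * 4 = 28
A_{23} * B_{32} = 9 * 2 = 18
Sum = 54 + 28 + 18 = 100

100


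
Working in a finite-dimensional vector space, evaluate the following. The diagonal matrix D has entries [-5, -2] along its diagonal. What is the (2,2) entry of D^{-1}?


For a diagonal matrix, the inverse has entries (D^{-1})_{ii} = 1/d_{ii}.
The diagonal entries are: d_{11} = -5, d_{22} = -2
We need (D^{-1})_{22} = 1/d_{22} = 1/-2 = -1/2

-1/2


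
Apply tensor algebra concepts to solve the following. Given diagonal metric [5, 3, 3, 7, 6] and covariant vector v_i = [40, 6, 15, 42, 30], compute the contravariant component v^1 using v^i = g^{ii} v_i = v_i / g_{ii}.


To raise an index with a diagonal metric: v^i = v_i / g_{ii}.
For index 1: v_1 = 40, g_{11} = 5
v^1 = 40 / 5 = 8

8


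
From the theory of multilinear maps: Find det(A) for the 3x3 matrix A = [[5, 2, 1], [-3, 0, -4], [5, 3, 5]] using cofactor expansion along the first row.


Expanding along the first row, det(A) = a11*M_11 - a12*M_12 + a13*M_13, where M_1j is the (1,j) minor.
Minor M_11 = 0*5 - -4*3 = 12
Minor M_12 = -3*5 - -4*5 = 5
Minor M_13 = -3*3 - 0*5 = -9
det = 5*(12) - 2*(5) + 1*(-9)
    = 60 - 10 + -9
    = 41

41


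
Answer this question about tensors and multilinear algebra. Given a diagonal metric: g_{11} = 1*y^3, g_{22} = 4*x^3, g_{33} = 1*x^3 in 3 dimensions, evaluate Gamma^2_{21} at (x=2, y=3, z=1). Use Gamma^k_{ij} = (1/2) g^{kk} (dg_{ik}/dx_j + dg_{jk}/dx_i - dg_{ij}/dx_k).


For a diagonal metric, Gamma^k_{ij} = (1/2) g^{kk} (dg_{ik}/dx_j + dg_{jk}/dx_i - dg_{ij}/dx_k).
The metric is diagonal, so g_{ab} = 0 for a != b.
At the given point: g_{11} = 27, g_{22} = 32, g_{33} = 8
g^{22} = 1/32
dg_{22}/dx_1 = dg_{22}/dx_1 = 48
dg_{12}/dx_2 = 0 (off-diagonal)
dg_{21}/dx_2 = 0 (off-diagonal)
Numerator = 48 + 0 - 0 = 48
Gamma^2_{21} = 48 / (2 * 32) = 3/4

3/4


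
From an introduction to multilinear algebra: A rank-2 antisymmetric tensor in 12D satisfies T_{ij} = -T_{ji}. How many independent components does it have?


An antisymmetric rank-2 tensor satisfies A_{ij} = -A_{ji}, so diagonal entries are zero.
The independent components are the upper-triangular entries: C(n, 2) = n(n-1)/2.
n = 12
C(12, 2) = 12 * 11 / 2 = 132 / 2 = 66

66


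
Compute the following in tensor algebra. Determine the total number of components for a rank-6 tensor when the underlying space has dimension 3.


The number of components of a rank-r tensor in d dimensions is d^r.
Here d = 3 and r = 6.
3^6 = 729

729


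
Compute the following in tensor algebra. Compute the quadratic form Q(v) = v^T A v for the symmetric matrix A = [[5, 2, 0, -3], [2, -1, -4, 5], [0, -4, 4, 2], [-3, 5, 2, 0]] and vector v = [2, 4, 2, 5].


First compute Av:
(Av)_1 = 5*2 + 2*4 + 0*2 + -3*5 = 3
(Av)_2 = 2*2 + -1*4 + -4*2 + 5*5 = 17
(Av)_3 = 0*2 + -4*4 + 4*2 + 2*5 = 2
(Av)_4 = -3*2 + 5*4 + 2*2 + 0*5 = 18
Av = [3, 17, 2, 18]
Then v^T (Av) = 2*3 + 4*17 + 2*2 + 5*18
= 6 + 68 + 4 + 90 = 168

168


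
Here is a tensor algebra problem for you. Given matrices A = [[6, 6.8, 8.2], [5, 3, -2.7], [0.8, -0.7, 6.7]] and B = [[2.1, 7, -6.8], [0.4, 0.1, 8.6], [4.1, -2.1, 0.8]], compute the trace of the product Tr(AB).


Tr(AB) = sum_i (AB)_{ii} where (AB)_{ii} = sum_k A_{ik} B_{ki}.
(AB)_{11} = 6*2.1 + 6.8*0.4 + 8.2*4.1 = 48.94
(AB)_{22} = 5*7 + 3*0.1 + -2.7*-2.1 = 40.97
(AB)_{33} = 0.8*-6.8 + -0.7*8.6 + 6.7*0.8 = -6.1
Tr(AB) = 48.94 + 40.97 + -6.1 = 83.81

83.81


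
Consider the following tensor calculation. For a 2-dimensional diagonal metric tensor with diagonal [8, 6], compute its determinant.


For a diagonal metric, the determinant is the product of diagonal entries.
Diagonal entries: 8, 6
det(g) = 8 * 6 = 48

48


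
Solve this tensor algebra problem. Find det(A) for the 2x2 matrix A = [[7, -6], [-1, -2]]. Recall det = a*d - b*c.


For a 2x2 matrix [[a, b], [c, d]], det = a*d - b*c.
a = 7, b = -6, c = -1, d = -2
a*d = 7 * -2 = -14
b*c = -6 * -1 = 6
det = -14 - 6 = -20

-20


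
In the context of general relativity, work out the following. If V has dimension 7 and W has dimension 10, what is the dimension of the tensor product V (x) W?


The dimension of a tensor product is the product of dimensions.
dim(V) = 7, dim(W) = 10
dim(V (x) W) = 7 * 10 = 70

70


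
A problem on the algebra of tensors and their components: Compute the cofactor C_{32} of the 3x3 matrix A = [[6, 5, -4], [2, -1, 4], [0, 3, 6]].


To find cofactor C_{32}, delete row 3 and column 2.
The resulting 2x2 submatrix is: [[6, -4], [2, 4]]
Minor M_{32} = 6*4 - -4*2
  = 24 - -8 = 32
Sign = (-1)^(3+2) = (-1)^5 = -1
Cofactor C_{32} = -1 * 32 = -32

-32


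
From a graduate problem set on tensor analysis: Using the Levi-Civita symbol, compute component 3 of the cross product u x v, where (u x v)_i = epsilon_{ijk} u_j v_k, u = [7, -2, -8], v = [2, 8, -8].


(u x v)_3 = sum_{j,k} epsilon_{3jk} u_j v_k. Only permutations of (1,2,3) contribute; the two non-zero terms are:
eps_{312} u_1 v_2 = 1 * 7 * 8 = 56
eps_{321} u_2 v_1 = -1 * -2 * 2 = 4
(u x v)_3 = 60

60


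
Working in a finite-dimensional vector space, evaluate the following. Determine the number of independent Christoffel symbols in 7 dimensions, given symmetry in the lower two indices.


Christoffel symbols Gamma^k_{ij} are symmetric in i,j, so there are d * d(d+1)/2 independent symbols.
d = 7
d(d+1)/2 = 7 * 8 / 2 = 28
Total = 7 * 28 = 196

196


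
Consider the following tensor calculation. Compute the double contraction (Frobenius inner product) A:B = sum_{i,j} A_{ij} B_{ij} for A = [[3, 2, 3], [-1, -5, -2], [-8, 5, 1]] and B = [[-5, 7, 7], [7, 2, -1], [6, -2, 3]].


A:B = sum over all i,j of A_{ij} * B_{ij}.
Row 1: 3*-5=-15, 2*7=14, 3*7=21 => row sum = 20
Row 2: -1*7=-7, -5*2=-10, -2*-1=2 => row sum = -15
Row 3: -8*6=-48, 5*-2=-10, 1*3=3 => row sum = -55
Total = 20 + -15 + -55 = -50

-50


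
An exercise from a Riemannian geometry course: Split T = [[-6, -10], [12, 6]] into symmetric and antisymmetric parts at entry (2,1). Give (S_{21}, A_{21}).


T_{21} = 12
T_{12} = -10
S_{21} = (12 + -10)/2 = 2/2 = 1
A_{21} = (12 - -10)/2 = 22/2 = 11
Check: S + A = 1 + 11 = 12 = T_{21}.

(1, 11)


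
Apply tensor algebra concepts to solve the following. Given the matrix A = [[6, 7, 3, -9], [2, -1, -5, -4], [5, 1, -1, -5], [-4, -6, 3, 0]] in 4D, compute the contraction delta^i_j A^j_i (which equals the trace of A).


The contraction (trace) of a rank-2 tensor is the sum of its diagonal elements.
Diagonal entries: A[1,1] = 6, A[2,2] = -1, A[3,3] = -1, A[4,4] = 0
Tr(A) = 6 + -1 + -1 + 0 = 4

4


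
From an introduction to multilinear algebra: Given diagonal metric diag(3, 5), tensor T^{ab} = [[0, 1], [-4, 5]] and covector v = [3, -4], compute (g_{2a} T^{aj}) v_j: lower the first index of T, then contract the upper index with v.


Step 1: lower the first index. For a diagonal metric, g_{ia} T^{aj} = g_{ii} T^{ij} (no sum on i).
g_{22} = 5
S_2{}^1 = 5 * T^{21} = 5 * -4 = -20
S_2{}^2 = 5 * T^{22} = 5 * 5 = 25
Step 2: contract S_2{}^j with v_j.
S_2{}^1 * v_1 = -20 * 3 = -60
S_2{}^2 * v_2 = 25 * -4 = -100
Result = -60 + -100 = -160

-160


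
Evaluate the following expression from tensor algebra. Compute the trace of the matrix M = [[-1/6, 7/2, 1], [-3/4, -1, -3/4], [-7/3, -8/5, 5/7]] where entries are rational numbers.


The trace is the sum of diagonal entries.
Diagonal: M[1,1] = -1/6, M[2,2] = -1, M[3,3] = 5/7
Tr(M) = -1/6 + -1 + 5/7
Computing step by step:
After adding M[1,1]: -1/6
After adding M[2,2]: -7/6
After adding M[3,3]: -19/42
Tr(M) = -19/42

-19/42


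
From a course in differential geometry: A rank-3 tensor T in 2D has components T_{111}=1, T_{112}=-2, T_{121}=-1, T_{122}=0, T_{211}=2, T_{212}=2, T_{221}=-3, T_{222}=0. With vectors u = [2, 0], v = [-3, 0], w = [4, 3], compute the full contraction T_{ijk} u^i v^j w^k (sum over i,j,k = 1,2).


S = sum over i,j,k of T_{ijk} u_i v_j w_k. Expanding all 8 terms:
T_{111}*u_1*v_1*w_1 = 1*2*-3*4 = -24  (running total: -24)
T_{112}*u_1*v_1*w_2 = -2*2*-3*3 = 36  (running total: 12)
T_{121}*u_1*v_2*w_1 = -1*2*0*4 = 0  (running total: 12)
T_{122}*u_1*v_2*w_2 = 0*2*0*3 = 0  (running total: 12)
T_{211}*u_2*v_1*w_1 = 2*0*-3*4 = 0  (running total: 12)
T_{212}*u_2*v_1*w_2 = 2*0*-3*3 = 0  (running total: 12)
T_{221}*u_2*v_2*w_1 = -3*0*0*4 = 0  (running total: 12)
T_{222}*u_2*v_2*w_2 = 0*0*0*3 = 0  (running total: 12)
S = 12

12


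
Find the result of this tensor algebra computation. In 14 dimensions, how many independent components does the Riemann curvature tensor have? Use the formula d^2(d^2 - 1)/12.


The Riemann tensor in d dimensions has d^2(d^2 - 1)/12 independent components.
d = 14, so d^2 = 196
d^2 - 1 = 195
d^2(d^2 - 1) = 196 * 195 = 38220
Divide by 12: 38220 / 12 = 3185

3185


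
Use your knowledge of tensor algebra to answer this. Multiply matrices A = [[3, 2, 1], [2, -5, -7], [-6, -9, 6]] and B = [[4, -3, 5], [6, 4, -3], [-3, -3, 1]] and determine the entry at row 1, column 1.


(AB)_{ij} = sum_k A_{ik} B_{kj}.
For i=1, j=1:
A_{11} * B_{11} = 3 * 4 = 12
A_{12} * B_{21} = 2 * 6 = 12
A_{13} * B_{31} = 1 * -3 = -3
Sum = 12 + 12 + -3 = 21

21


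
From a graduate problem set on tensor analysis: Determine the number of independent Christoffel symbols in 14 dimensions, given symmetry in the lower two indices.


Christoffel symbols Gamma^k_{ij} are symmetric in i,j, so there are d * d(d+1)/2 independent symbols.
d = 14
d(d+1)/2 = 14 * 15 / 2 = 105
Total = 14 * 105 = 1470

1470


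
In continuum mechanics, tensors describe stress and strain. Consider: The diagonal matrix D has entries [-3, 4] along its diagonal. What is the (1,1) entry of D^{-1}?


For a diagonal matrix, the inverse has entries (D^{-1})_{ii} = 1/d_{ii}.
The diagonal entries are: d_{11} = -3, d_{22} = 4
We need (D^{-1})_{11} = 1/d_{11} = 1/-3 = -1/3

-1/3


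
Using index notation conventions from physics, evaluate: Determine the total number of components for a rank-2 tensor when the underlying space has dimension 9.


The number of components of a rank-r tensor in d dimensions is d^r.
Here d = 9 and r = 2.
9^2 = 81

81


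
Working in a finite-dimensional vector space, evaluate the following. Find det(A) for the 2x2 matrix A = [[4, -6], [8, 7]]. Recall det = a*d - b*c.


For a 2x2 matrix [[a, b], [c, d]], det = a*d - b*c.
a = 4, b = -6, c = 8, d = 7
a*d = 4 * 7 = 28
b*c = -6 * 8 = -48
det = 28 - -48 = 76

76


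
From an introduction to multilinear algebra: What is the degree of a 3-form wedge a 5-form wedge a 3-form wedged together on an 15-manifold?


The degree of a wedge product is the sum of the degrees of the individual forms.
Degrees: 3, 5, 3
Total degree = 3 + 5 + 3 = 11

11


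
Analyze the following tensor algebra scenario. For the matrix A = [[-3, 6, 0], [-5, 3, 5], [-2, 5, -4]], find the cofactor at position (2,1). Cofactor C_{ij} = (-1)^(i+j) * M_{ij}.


To find cofactor C_{21}, delete row 2 and column 1.
The resulting 2x2 submatrix is: [[6, 0], [5, -4]]
Minor M_{21} = 6*-4 - 0*5
  = -24 - 0 = -24
Sign = (-1)^(2+1) = (-1)^3 = -1
Cofactor C_{21} = -1 * -24 = 24

24


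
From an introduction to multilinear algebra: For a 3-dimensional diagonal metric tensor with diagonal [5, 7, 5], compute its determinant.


For a diagonal metric, the determinant is the product of diagonal entries.
Diagonal entries: 5, 7, 5
det(g) = 5 * 7 * 5 = 175

175


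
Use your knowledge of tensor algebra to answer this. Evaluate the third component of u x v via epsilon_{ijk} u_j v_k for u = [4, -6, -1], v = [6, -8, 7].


(u x v)_3 = sum_{j,k} epsilon_{3jk} u_j v_k. Only permutations of (1,2,3) contribute; the two non-zero terms are:
eps_{312} u_1 v_2 = 1 * 4 * -8 = -32
eps_{321} u_2 v_1 = -1 * -6 * 6 = 36
(u x v)_3 = 4

4


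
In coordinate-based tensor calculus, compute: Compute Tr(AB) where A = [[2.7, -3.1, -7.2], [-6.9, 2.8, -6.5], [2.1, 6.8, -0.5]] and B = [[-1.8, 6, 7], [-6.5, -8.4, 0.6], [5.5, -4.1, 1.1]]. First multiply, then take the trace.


Tr(AB) = sum_i (AB)_{ii} where (AB)_{ii} = sum_k A_{ik} B_{ki}.
(AB)_{11} = 2.7*-1.8 + -3.1*-6.5 + -7.2*5.5 = -24.31
(AB)_{22} = -6.9*6 + 2.8*-8.4 + -6.5*-4.1 = -38.27
(AB)_{33} = 2.1*7 + 6.8*0.6 + -0.5*1.1 = 18.23
Tr(AB) = -24.31 + -38.27 + 18.23 = -44.35

-44.35


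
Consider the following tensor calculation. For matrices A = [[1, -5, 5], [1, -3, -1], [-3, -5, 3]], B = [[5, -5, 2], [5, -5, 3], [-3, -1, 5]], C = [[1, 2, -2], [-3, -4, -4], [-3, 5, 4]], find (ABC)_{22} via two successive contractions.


(ABC)_{22} = sum_m (AB)_{2m} C_{m2}. First compute row 2 of AB.
(AB)_{21} = 1*5 + -3*5 + -1*-3 = -7
(AB)_{22} = 1*-5 + -3*-5 + -1*-1 = 11
(AB)_{23} = 1*2 + -3*3 + -1*5 = -12
Now contract with column 2 of C:
(AB)_{21} * C_{12} = -7 * 2 = -14
(AB)_{22} * C_{22} = 11 * -4 = -44
(AB)_{23} * C_{32} = -12 * 5 = -60
(ABC)_{22} = -14 + -44 + -60 = -118

-118


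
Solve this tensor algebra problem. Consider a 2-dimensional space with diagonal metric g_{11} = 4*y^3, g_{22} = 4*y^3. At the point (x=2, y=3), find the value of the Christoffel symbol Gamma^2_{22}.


For a diagonal metric, Gamma^k_{ij} = (1/2) g^{kk} (dg_{ik}/dx_j + dg_{jk}/dx_i - dg_{ij}/dx_k).
The metric is diagonal, so g_{ab} = 0 for a != b.
At the given point: g_{11} = 108, g_{22} = 108
g^{22} = 1/108
dg_{22}/dx_2 = dg_{22}/dx_2 = 108
dg_{22}/dx_2 = dg_{22}/dx_2 = 108
dg_{22}/dx_2 = dg_{22}/dx_2 = 108
Numerator = 108 + 108 - 108 = 108
Gamma^2_{22} = 108 / (2 * 108) = 1/2

1/2


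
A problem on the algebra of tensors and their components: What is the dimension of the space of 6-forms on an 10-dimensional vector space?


The dimension of the space of p-forms on an n-dimensional space is C(n, p).
n = 10, p = 6
C(10, 6) = 10! / (6! * 4!) = 210

210


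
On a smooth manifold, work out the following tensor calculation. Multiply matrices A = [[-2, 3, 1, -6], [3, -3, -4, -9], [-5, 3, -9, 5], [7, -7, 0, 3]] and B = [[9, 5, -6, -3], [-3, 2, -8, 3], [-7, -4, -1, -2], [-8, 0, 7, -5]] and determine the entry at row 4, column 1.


(AB)_{ij} = sum_k A_{ik} B_{kj}.
For i=4, j=1:
A_{41} * B_{11} = 7 * 9 = 63
A_{42} * B_{21} = -7 * -3 = 21
A_{43} * B_{31} = 0 * -7 = 0
A_{44} * B_{41} = 3 * -8 = -24
Sum = 63 + 21 + 0 + -24 = 60

60


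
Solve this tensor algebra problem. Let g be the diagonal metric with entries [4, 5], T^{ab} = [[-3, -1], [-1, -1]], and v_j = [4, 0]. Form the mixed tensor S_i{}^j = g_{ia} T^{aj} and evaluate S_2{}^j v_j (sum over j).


Step 1: lower the first index. For a diagonal metric, g_{ia} T^{aj} = g_{ii} T^{ij} (no sum on i).
g_{22} = 5
S_2{}^1 = 5 * T^{21} = 5 * -1 = -5
S_2{}^2 = 5 * T^{22} = 5 * -1 = -5
Step 2: contract S_2{}^j with v_j.
S_2{}^1 * v_1 = -5 * 4 = -20
S_2{}^2 * v_2 = -5 * 0 = 0
Result = -20 + 0 = -20

-20


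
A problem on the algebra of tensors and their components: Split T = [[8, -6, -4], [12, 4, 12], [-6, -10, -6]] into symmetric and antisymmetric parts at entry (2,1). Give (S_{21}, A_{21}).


T_{21} = 12
T_{12} = -6
S_{21} = (12 + -6)/2 = 6/2 = 3
A_{21} = (12 - -6)/2 = 18/2 = 9
Check: S + A = 3 + 9 = 12 = T_{21}.

(3, 9)


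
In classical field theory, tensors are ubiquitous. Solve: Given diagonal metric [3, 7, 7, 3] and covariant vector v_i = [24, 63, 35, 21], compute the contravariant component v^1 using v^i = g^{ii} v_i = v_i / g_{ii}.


To raise an index with a diagonal metric: v^i = v_i / g_{ii}.
For index 1: v_1 = 24, g_{11} = 3
v^1 = 24 / 3 = 8

8


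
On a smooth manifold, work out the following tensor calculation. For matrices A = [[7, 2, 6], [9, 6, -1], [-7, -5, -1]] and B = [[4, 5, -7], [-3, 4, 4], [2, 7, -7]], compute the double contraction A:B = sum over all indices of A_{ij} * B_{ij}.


A:B = sum over all i,j of A_{ij} * B_{ij}.
Row 1: 7*4=28, 2*5=10, 6*-7=-42 => row sum = -4
Row 2: 9*-3=-27, 6*4=24, -1*4=-4 => row sum = -7
Row 3: -7*2=-14, -5*7=-35, -1*-7=7 => row sum = -42
Total = -4 + -7 + -42 = -53

-53


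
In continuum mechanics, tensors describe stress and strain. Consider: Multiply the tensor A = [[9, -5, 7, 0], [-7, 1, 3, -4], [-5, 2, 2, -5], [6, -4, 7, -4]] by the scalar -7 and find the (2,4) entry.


Scalar multiplication: (cA)_{ij} = c * A_{ij}.
c = -7
A_{24} = -4
(cA)_{24} = -7 * -4 = 28

28


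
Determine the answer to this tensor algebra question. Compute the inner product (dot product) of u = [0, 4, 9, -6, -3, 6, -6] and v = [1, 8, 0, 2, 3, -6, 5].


The inner product u . v = sum of u_i * v_i.
Term-by-term: 0 * 1, 4 * 8, 9 * 0, -6 * 2, -3 * 3, 6 * -6, -6 * 5
Products: 0, 32, 0, -12, -9, -36, -30
Sum = 0 + 32 + 0 + -12 + -9 + -36 + -30 = -55

-55


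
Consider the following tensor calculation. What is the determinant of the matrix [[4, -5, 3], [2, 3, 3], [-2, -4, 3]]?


Expanding along the first row, det(A) = a11*M_11 - a12*M_12 + a13*M_13, where M_1j is the (1,j) minor.
Minor M_11 = 3*3 - 3*-4 = 21
Minor M_12 = 2*3 - 3*-2 = 12
Minor M_13 = 2*-4 - 3*-2 = -2
det = 4*(21) - -5*(12) + 3*(-2)
    = 84 - -60 + -6
    = 138

138


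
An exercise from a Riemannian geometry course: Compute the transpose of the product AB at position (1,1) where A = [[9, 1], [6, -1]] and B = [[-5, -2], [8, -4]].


(AB)^T_{ij} = (AB)_{ji} = sum_k A_{jk} B_{ki}.
For i=1, j=1 we need (AB)_{11}:
A_{11} * B_{11} = 9 * -5 = -45
A_{12} * B_{21} = 1 * 8 = 8
Sum = -45 + 8 = -37

-37


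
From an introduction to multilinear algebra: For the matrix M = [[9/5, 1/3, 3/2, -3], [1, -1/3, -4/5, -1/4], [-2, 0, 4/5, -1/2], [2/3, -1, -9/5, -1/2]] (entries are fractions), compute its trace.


The trace is the sum of diagonal entries.
Diagonal: M[1,1] = 9/5, M[2,2] = -1/3, M[3,3] = 4/5, M[4,4] = -1/2
Tr(M) = 9/5 + -1/3 + 4/5 + -1/2
Computing step by step:
After adding M[1,1]: 9/5
After adding M[2,2]: 22/15
After adding M[3,3]: 34/15
After adding M[4,4]: 53/30
Tr(M) = 53/30

53/30


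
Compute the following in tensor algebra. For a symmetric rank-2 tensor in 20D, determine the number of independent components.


A symmetric rank-2 tensor in d dimensions has d(d+1)/2 independent components.
d = 20
d(d+1)/2 = 20 * 21 / 2 = 420 / 2 = 210

210


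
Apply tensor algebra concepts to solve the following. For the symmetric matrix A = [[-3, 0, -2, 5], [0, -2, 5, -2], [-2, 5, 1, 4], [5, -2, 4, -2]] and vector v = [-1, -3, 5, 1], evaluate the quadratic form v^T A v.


First compute Av:
(Av)_1 = -3*-1 + 0*-3 + -2*5 + 5*1 = -2
(Av)_2 = 0*-1 + -2*-3 + 5*5 + -2*1 = 29
(Av)_3 = -2*-1 + 5*-3 + 1*5 + 4*1 = -4
(Av)_4 = 5*-1 + -2*-3 + 4*5 + -2*1 = 19
Av = [-2, 29, -4, 19]
Then v^T (Av) = -1*-2 + -3*29 + 5*-4 + 1*19
= 2 + -87 + -20 + 19 = -86

-86


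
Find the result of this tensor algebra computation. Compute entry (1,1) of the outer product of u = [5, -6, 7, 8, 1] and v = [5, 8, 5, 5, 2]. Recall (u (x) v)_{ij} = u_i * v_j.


The outer product entry T_{ij} = u_i * v_j.
We need i=1, j=1.
u_1 = 5, v_1 = 5
T_{1,1} = 5 * 5 = 25

25


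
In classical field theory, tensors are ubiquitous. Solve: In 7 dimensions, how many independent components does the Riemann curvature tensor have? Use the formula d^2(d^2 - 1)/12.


The Riemann tensor in d dimensions has d^2(d^2 - 1)/12 independent components.
d = 7, so d^2 = 49
d^2 - 1 = 48
d^2(d^2 - 1) = 49 * 48 = 2352
Divide by 12: 2352 / 12 = 196

196


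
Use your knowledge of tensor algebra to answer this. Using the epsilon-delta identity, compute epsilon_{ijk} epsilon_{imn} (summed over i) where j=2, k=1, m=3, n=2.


Using the identity: epsilon_{ijk} epsilon_{imn} = delta_{jm} delta_{kn} - delta_{jn} delta_{km}.
delta_{23} = 0
delta_{12} = 0
delta_{22} = 1
delta_{13} = 0
Result = 0 * 0 - 1 * 0 = 0 - 0 = 0

0


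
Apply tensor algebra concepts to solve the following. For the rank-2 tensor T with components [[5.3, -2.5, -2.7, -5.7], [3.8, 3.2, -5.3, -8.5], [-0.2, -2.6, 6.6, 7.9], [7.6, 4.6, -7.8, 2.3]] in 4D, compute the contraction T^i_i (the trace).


The contraction (trace) of a rank-2 tensor is the sum of its diagonal elements.
Diagonal entries: A[1,1] = 5.3, A[2,2] = 3.2, A[3,3] = 6.6, A[4,4] = 2.3
Tr(A) = 5.3 + 3.2 + 6.6 + 2.3 = 17.4

17.4


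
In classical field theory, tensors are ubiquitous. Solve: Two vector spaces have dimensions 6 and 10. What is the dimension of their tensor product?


The dimension of a tensor product is the product of dimensions.
dim(V) = 6, dim(W) = 10
dim(V (x) W) = 6 * 10 = 60

60


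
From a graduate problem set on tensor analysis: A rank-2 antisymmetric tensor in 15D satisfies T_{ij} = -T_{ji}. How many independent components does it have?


An antisymmetric rank-2 tensor satisfies A_{ij} = -A_{ji}, so diagonal entries are zero.
The independent components are the upper-triangular entries: C(n, 2) = n(n-1)/2.
n = 15
C(15, 2) = 15 * 14 / 2 = 210 / 2 = 105

105


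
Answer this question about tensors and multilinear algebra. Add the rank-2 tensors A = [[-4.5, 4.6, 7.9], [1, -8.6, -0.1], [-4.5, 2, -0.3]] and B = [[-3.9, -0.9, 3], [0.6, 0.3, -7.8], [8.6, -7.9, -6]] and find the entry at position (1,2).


Tensor addition is component-wise: (A + B)_{ij} = A_{ij} + B_{ij}.
A_{12} = 4.6
B_{12} = -0.9
(A + B)_{12} = 4.6 + -0.9 = 3.7

3.7


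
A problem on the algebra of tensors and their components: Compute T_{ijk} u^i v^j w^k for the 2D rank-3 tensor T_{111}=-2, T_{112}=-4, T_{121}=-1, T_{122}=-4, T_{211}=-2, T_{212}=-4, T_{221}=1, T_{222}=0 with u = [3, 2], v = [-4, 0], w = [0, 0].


S = sum over i,j,k of T_{ijk} u_i v_j w_k. Expanding all 8 terms:
T_{111}*u_1*v_1*w_1 = -2*3*-4*0 = 0  (running total: 0)
T_{112}*u_1*v_1*w_2 = -4*3*-4*0 = 0  (running total: 0)
T_{121}*u_1*v_2*w_1 = -1*3*0*0 = 0  (running total: 0)
T_{122}*u_1*v_2*w_2 = -4*3*0*0 = 0  (running total: 0)
T_{211}*u_2*v_1*w_1 = -2*2*-4*0 = 0  (running total: 0)
T_{212}*u_2*v_1*w_2 = -4*2*-4*0 = 0  (running total: 0)
T_{221}*u_2*v_2*w_1 = 1*2*0*0 = 0  (running total: 0)
T_{222}*u_2*v_2*w_2 = 0*2*0*0 = 0  (running total: 0)
S = 0

0


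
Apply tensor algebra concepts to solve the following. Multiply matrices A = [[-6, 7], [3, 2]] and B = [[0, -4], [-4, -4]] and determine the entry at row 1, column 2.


(AB)_{ij} = sum_k A_{ik} B_{kj}.
For i=1, j=2:
A_{11} * B_{12} = -6 * -4 = 24
A_{12} * B_{22} = 7 * -4 = -28
Sum = 24 + -28 = -4

-4


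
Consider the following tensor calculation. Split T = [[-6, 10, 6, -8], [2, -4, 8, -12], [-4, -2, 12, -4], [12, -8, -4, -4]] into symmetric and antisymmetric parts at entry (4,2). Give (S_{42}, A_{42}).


T_{42} = -8
T_{24} = -12
S_{42} = (-8 + -12)/2 = -20/2 = -10
A_{42} = (-8 - -12)/2 = 4/2 = 2
Check: S + A = -10 + 2 = -8 = T_{42}.

(-10, 2)


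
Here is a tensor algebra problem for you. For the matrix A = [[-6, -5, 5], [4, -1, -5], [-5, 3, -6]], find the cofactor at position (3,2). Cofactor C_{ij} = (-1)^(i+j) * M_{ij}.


To find cofactor C_{32}, delete row 3 and column 2.
The resulting 2x2 submatrix is: [[-6, 5], [4, -5]]
Minor M_{32} = -6*-5 - 5*4
  = 30 - 20 = 10
Sign = (-1)^(3+2) = (-1)^5 = -1
Cofactor C_{32} = -1 * 10 = -10

-10


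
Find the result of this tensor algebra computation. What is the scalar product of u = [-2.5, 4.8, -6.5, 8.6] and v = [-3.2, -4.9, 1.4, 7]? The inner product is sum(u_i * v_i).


The inner product u . v = sum of u_i * v_i.
Term-by-term: -2.5 * -3.2, 4.8 * -4.9, -6.5 * 1.4, 8.6 * 7
Products: 8, -23.52, -9.1, 60.2
Sum = 8 + -23.52 + -9.1 + 60.2 = 35.58

35.58


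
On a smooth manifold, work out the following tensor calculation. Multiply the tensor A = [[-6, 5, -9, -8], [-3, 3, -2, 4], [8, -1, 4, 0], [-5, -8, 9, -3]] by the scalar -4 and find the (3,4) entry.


Scalar multiplication: (cA)_{ij} = c * A_{ij}.
c = -4
A_{34} = 0
(cA)_{34} = -4 * 0 = 0

0


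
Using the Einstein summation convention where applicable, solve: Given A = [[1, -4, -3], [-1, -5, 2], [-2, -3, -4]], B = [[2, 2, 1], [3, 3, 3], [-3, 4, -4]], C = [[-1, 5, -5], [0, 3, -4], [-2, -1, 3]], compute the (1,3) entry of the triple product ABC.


(ABC)_{13} = sum_m (AB)_{1m} C_{m3}. First compute row 1 of AB.
(AB)_{11} = 1*2 + -4*3 + -3*-3 = -1
(AB)_{12} = 1*2 + -4*3 + -3*4 = -22
(AB)_{13} = 1*1 + -4*3 + -3*-4 = 1
Now contract with column 3 of C:
(AB)_{11} * C_{13} = -1 * -5 = 5
(AB)_{12} * C_{23} = -22 * -4 = 88
(AB)_{13} * C_{33} = 1 * 3 = 3
(ABC)_{13} = 5 + 88 + 3 = 96

96


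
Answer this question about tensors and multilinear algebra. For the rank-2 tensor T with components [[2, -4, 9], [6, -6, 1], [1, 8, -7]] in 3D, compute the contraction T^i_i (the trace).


The contraction (trace) of a rank-2 tensor is the sum of its diagonal elements.
Diagonal entries: A[1,1] = 2, A[2,2] = -6, A[3,3] = -7
Tr(A) = 2 + -6 + -7 = -11

-11


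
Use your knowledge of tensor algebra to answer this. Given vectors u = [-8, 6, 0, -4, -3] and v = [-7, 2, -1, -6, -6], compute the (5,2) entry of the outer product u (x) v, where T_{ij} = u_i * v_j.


The outer product entry T_{ij} = u_i * v_j.
We need i=5, j=2.
u_5 = -3, v_2 = 2
T_{5,2} = -3 * 2 = -6

-6


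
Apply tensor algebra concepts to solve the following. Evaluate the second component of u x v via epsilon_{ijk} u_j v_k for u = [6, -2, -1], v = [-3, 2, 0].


(u x v)_2 = sum_{j,k} epsilon_{2jk} u_j v_k. Only permutations of (1,2,3) contribute; the two non-zero terms are:
eps_{213} u_1 v_3 = -1 * 6 * 0 = 0
eps_{231} u_3 v_1 = 1 * -1 * -3 = 3
(u x v)_2 = 3

3


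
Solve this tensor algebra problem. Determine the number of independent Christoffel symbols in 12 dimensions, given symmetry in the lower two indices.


Christoffel symbols Gamma^k_{ij} are symmetric in i,j, so there are d * d(d+1)/2 independent symbols.
d = 12
d(d+1)/2 = 12 * 13 / 2 = 78
Total = 12 * 78 = 936

936


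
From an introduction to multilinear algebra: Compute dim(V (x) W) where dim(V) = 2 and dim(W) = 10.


The dimension of a tensor product is the product of dimensions.
dim(V) = 2, dim(W) = 10
dim(V (x) W) = 2 * 10 = 20

20


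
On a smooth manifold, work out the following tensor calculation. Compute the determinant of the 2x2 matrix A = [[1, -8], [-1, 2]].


For a 2x2 matrix [[a, b], [c, d]], det = a*d - b*c.
a = 1, b = -8, c = -1, d = 2
a*d = 1 * 2 = 2
b*c = -8 * -1 = 8
det = 2 - 8 = -6

-6


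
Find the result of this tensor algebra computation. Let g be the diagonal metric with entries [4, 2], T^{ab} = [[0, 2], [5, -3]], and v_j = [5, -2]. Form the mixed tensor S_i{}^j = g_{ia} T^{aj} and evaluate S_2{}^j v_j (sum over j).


Step 1: lower the first index. For a diagonal metric, g_{ia} T^{aj} = g_{ii} T^{ij} (no sum on i).
g_{22} = 2
S_2{}^1 = 2 * T^{21} = 2 * 5 = 10
S_2{}^2 = 2 * T^{22} = 2 * -3 = -6
Step 2: contract S_2{}^j with v_j.
S_2{}^1 * v_1 = 10 * 5 = 50
S_2{}^2 * v_2 = -6 * -2 = 12
Result = 50 + 12 = 62

62


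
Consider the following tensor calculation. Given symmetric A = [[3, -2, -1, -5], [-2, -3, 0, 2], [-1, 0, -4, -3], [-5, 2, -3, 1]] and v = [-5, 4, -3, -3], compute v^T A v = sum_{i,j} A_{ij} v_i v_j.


First compute Av:
(Av)_1 = 3*-5 + -2*4 + -1*-3 + -5*-3 = -5
(Av)_2 = -2*-5 + -3*4 + 0*-3 + 2*-3 = -8
(Av)_3 = -1*-5 + 0*4 + -4*-3 + -3*-3 = 26
(Av)_4 = -5*-5 + 2*4 + -3*-3 + 1*-3 = 39
Av = [-5, -8, 26, 39]
Then v^T (Av) = -5*-5 + 4*-8 + -3*26 + -3*39
= 25 + -32 + -78 + -117 = -202

-202


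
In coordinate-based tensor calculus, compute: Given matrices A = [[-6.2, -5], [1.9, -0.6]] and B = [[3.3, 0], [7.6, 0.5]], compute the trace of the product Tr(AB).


Tr(AB) = sum_i (AB)_{ii} where (AB)_{ii} = sum_k A_{ik} B_{ki}.
(AB)_{11} = -6.2*3.3 + -5*7.6 = -58.46
(AB)_{22} = 1.9*0 + -0.6*0.5 = -0.3
Tr(AB) = -58.46 + -0.3 = -58.76

-58.76


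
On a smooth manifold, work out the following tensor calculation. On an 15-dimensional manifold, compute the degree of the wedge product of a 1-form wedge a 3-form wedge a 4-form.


The degree of a wedge product is the sum of the degrees of the individual forms.
Degrees: 1, 3, 4
Total degree = 1 + 3 + 4 = 8

8


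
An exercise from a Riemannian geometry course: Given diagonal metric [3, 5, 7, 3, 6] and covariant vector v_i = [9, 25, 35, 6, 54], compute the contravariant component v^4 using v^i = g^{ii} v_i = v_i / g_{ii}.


To raise an index with a diagonal metric: v^i = v_i / g_{ii}.
For index 4: v_4 = 6, g_{44} = 3
v^4 = 6 / 3 = 2

2
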